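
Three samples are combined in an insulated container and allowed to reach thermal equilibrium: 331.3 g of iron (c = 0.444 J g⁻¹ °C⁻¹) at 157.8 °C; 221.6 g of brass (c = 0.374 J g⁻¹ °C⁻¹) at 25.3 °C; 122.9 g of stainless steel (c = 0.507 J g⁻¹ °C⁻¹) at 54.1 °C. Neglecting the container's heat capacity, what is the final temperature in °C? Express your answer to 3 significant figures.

T_f = 98.1 °C

Σ mᵢcᵢ(T − Tᵢ) = 0  ⇒  T = Σ mᵢcᵢTᵢ / Σ mᵢcᵢ
Σ mᵢcᵢ = 331.3×0.444 + 221.6×0.374 + 122.9×0.507 = 292.2859
Σ mᵢcᵢTᵢ = 147.0972×157.8 + 82.8784×25.3 + 62.3103×54.1 = 28680
T = 28680 / 292.2859 = 98.12 °C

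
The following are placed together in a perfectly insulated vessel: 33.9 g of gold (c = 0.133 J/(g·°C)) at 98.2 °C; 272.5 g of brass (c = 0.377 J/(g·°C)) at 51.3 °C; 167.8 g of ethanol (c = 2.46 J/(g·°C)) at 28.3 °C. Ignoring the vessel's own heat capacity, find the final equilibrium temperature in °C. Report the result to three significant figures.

Σ mᵢcᵢ(T − Tᵢ) = 0  ⇒  T = Σ mᵢcᵢTᵢ / Σ mᵢcᵢ
Σ mᵢcᵢ = 33.9×0.133 + 272.5×0.377 + 167.8×2.46 = 520.0292
Σ mᵢcᵢTᵢ = 4.5087×98.2 + 102.7325×51.3 + 412.788×28.3 = 17394.8
T = 17394.8 / 520.0292 = 33.4497 °C

T_f = 33.4 °C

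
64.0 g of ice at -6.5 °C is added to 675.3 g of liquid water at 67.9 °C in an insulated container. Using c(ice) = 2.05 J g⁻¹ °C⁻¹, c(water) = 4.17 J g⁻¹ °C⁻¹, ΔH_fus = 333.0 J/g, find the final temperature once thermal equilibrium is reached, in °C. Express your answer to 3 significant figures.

Heat to bring ice to 0 °C and melt it: q₁ = 64.0×2.05×6.5 + 64.0×333.0 = 22165 J
Heat the water can supply cooling to 0 °C: 675.3×4.17×67.9 = 191206 J > q₁, so all ice melts.
Energy balance: 675.3×4.17×(67.9 − T) = 22165 + 64.0×4.17×(T − 0)
2816.001(67.9 − T) = 22165 + 266.88 T
191206 − 22165 = 3082.881 T
T = 169041 / 3082.881 = 54.83 °C

T_f = 54.8 °C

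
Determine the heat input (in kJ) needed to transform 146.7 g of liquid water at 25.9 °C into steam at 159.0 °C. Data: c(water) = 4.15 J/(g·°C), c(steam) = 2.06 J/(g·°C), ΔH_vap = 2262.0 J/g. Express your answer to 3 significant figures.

q1 (heat water 25.9→100.0 °C): 146.7 × 4.15 × 74.1 = 45112 J
q2 (vaporize at 100 °C): 146.7 × 2262.0 = 331835 J
q3 (heat steam 100.0→159.0 °C): 146.7 × 2.06 × 59.0 = 17830 J
Total: 45112 + 331835 + 17830 = 394777 J = 395 kJ

q = 395 kJ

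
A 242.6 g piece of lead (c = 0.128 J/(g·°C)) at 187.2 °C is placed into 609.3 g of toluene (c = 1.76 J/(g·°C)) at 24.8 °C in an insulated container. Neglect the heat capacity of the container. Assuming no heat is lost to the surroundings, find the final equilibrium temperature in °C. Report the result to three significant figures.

T_f = 29.4 °C

Heat lost by lead = heat gained by toluene.
(242.6)(0.128)(187.2 − T) = (609.3)(1.76)(T − 24.8)
31.0528 (187.2 − T) = 1072.368 (T − 24.8)
5813.1 − 31.0528 T = 1072.368 T − 26595
32408.1 = 1103.4208 T
T = 29.37 °C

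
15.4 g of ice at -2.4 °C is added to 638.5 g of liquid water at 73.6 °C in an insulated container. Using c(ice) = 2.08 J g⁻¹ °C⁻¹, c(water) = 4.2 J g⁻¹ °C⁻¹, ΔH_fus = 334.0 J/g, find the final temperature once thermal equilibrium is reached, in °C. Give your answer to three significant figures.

T_f = 70.0 °C

Heat to bring ice to 0 °C and melt it: q₁ = 15.4×2.08×2.4 + 15.4×334.0 = 5220.5 J
Heat the water can supply cooling to 0 °C: 638.5×4.2×73.6 = 197373 J > q₁, so all ice melts.
Energy balance: 638.5×4.2×(73.6 − T) = 5220.5 + 15.4×4.2×(T − 0)
2681.7(73.6 − T) = 5220.5 + 64.68 T
197373 − 5220.5 = 2746.38 T
T = 192152.5 / 2746.38 = 69.97 °C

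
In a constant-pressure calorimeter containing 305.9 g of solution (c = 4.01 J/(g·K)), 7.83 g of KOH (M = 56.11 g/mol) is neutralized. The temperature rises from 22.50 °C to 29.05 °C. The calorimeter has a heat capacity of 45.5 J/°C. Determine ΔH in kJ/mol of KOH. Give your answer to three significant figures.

ΔH = -59.7 kJ/mol

|ΔT| = |29.05 − 22.50| = 6.55 °C
|q_surr| = (305.9 × 4.01 + 45.5) × 6.55 = 1272.159 × 6.55 = 8333 J
n(KOH) = 7.83 / 56.11 = 0.1395 mol
Temperature rose, so q_rxn = −|q_surr| = -8.333 kJ
ΔH = q_rxn / n = -59.73 kJ/mol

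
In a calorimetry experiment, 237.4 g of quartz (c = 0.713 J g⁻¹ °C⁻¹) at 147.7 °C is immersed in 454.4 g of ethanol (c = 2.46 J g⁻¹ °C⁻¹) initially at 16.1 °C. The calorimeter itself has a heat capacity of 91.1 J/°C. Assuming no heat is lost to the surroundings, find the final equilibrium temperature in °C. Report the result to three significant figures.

Heat lost by quartz = heat gained by ethanol + calorimeter.
(237.4)(0.713)(147.7 − T) = [(454.4)(2.46) + 91.1](T − 16.1)
169.2662 (147.7 − T) = 1208.924 (T − 16.1)
25001 − 169.2662 T = 1208.924 T − 19464
44465 = 1378.1902 T
T = 32.26 °C

T_f = 32.3 °C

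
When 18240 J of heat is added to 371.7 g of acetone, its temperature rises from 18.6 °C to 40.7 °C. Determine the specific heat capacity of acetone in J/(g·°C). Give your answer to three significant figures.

c = q / (m ΔT) = 18240 / (371.7 × 22.1)
c = 18240 / 8214.57 = 2.22 J/(g·°C)

c = 2.22 J/(g·°C)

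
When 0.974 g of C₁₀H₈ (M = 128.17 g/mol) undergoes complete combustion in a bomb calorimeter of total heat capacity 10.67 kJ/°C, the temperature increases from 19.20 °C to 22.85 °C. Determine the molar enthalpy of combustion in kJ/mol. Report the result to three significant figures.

ΔT = 22.85 − 19.20 = 3.65 °C
q_cal = C_cal × ΔT = 10.67 × 3.65 = 38.9455 kJ
n = 0.974 / 128.17 = 0.0075993 mol
q_rxn = −q_cal = -38.9455 kJ
ΔH = -38.9455 / 0.0075993 = -5124.9 kJ/mol

ΔH = -5120 kJ/mol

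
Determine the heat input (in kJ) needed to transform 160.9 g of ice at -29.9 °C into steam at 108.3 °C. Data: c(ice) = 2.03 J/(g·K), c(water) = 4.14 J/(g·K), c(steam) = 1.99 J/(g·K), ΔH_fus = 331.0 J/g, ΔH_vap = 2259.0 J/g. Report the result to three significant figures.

q1 (heat ice -29.9→0.0 °C): 160.9 × 2.03 × 29.9 = 9766 J
q2 (melt at 0 °C): 160.9 × 331.0 = 53258 J
q3 (heat water 0.0→100.0 °C): 160.9 × 4.14 × 100.0 = 66613 J
q4 (vaporize at 100 °C): 160.9 × 2259.0 = 363473 J
q5 (heat steam 100.0→108.3 °C): 160.9 × 1.99 × 8.3 = 2658 J
Total: 9766 + 53258 + 66613 + 363473 + 2658 = 495768 J = 496 kJ

q = 496 kJ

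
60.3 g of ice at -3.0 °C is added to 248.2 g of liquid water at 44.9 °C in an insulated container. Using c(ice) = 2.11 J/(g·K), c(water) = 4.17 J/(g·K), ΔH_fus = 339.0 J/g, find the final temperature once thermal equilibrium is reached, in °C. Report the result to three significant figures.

T_f = 19.9 °C

Heat to bring ice to 0 °C and melt it: q₁ = 60.3×2.11×3.0 + 60.3×339.0 = 20823 J
Heat the water can supply cooling to 0 °C: 248.2×4.17×44.9 = 46471.2 J > q₁, so all ice melts.
Energy balance: 248.2×4.17×(44.9 − T) = 20823 + 60.3×4.17×(T − 0)
1034.994(44.9 − T) = 20823 + 251.451 T
46471.2 − 20823 = 1286.445 T
T = 25648.2 / 1286.445 = 19.94 °C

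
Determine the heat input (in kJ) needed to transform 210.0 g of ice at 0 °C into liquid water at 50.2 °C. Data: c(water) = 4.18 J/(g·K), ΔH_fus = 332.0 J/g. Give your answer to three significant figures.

q = 114 kJ

q1 (melt at 0 °C): 210.0 × 332.0 = 69720 J
q2 (heat water 0.0→50.2 °C): 210.0 × 4.18 × 50.2 = 44066 J
Total: 69720 + 44066 = 113786 J = 114 kJ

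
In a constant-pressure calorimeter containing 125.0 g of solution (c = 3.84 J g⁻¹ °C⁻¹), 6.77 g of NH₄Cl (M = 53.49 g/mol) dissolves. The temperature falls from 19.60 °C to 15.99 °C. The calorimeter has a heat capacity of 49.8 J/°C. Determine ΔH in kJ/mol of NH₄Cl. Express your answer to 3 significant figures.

ΔH = 15.1 kJ/mol

|ΔT| = |15.99 − 19.60| = 3.61 °C
|q_surr| = (125.0 × 3.84 + 49.8) × 3.61 = 529.8 × 3.61 = 1913 J
n(NH₄Cl) = 6.77 / 53.49 = 0.1266 mol
Temperature fell, so q_rxn = +|q_surr| = 1.913 kJ
ΔH = q_rxn / n = 15.11 kJ/mol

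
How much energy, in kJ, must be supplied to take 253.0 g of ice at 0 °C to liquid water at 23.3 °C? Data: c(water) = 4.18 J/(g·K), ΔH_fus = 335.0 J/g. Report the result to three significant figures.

q1 (melt at 0 °C): 253.0 × 335.0 = 84755 J
q2 (heat water 0.0→23.3 °C): 253.0 × 4.18 × 23.3 = 24641 J
Total: 84755 + 24641 = 109396 J = 109 kJ

q = 109 kJ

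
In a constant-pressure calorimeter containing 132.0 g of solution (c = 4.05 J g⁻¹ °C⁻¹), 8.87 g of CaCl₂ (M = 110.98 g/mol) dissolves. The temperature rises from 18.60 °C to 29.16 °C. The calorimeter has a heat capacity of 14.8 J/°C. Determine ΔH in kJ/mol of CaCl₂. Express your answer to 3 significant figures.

ΔH = -72.6 kJ/mol

|ΔT| = |29.16 − 18.60| = 10.56 °C
|q_surr| = (132.0 × 4.05 + 14.8) × 10.56 = 549.4 × 10.56 = 5802 J
n(CaCl₂) = 8.87 / 110.98 = 0.07992 mol
Temperature rose, so q_rxn = −|q_surr| = -5.802 kJ
ΔH = q_rxn / n = -72.60 kJ/mol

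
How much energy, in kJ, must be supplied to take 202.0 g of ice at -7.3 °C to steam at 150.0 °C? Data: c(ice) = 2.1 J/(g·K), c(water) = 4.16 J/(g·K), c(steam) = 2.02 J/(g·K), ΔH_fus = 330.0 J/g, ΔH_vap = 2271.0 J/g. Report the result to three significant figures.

q1 (heat ice -7.3→0.0 °C): 202.0 × 2.1 × 7.3 = 3097 J
q2 (melt at 0 °C): 202.0 × 330.0 = 66660 J
q3 (heat water 0.0→100.0 °C): 202.0 × 4.16 × 100.0 = 84032 J
q4 (vaporize at 100 °C): 202.0 × 2271.0 = 458742 J
q5 (heat steam 100.0→150.0 °C): 202.0 × 2.02 × 50.0 = 20402 J
Total: 3097 + 66660 + 84032 + 458742 + 20402 = 632933 J = 633 kJ

q = 633 kJ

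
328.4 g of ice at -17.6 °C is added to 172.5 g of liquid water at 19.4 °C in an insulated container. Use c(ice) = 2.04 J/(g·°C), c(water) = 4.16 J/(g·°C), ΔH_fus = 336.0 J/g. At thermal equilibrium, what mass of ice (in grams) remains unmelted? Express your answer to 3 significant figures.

Heat to warm all ice to 0 °C: 328.4×2.04×17.6 = 11791 J
Heat released by water cooling to 0 °C: 172.5×4.16×19.4 = 13921 J
13921 J < 11791 + 328.4×336.0 = 122133.4 J, so not all ice melts; final T = 0 °C.
Heat left for melting: 13921 − 11791 = 2130 J
Mass melted = 2130 / 336.0 = 6.339 g
Ice remaining = 328.4 − 6.339 = 322.061 g

m_ice remaining = 322 g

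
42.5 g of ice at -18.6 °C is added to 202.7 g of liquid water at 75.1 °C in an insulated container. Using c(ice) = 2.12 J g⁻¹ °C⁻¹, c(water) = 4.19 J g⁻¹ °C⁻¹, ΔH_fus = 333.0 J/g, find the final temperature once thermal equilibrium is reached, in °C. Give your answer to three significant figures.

Heat to bring ice to 0 °C and melt it: q₁ = 42.5×2.12×18.6 + 42.5×333.0 = 15828 J
Heat the water can supply cooling to 0 °C: 202.7×4.19×75.1 = 63783.4 J > q₁, so all ice melts.
Energy balance: 202.7×4.19×(75.1 − T) = 15828 + 42.5×4.19×(T − 0)
849.313(75.1 − T) = 15828 + 178.075 T
63783.4 − 15828 = 1027.388 T
T = 47955.4 / 1027.388 = 46.68 °C

T_f = 46.7 °C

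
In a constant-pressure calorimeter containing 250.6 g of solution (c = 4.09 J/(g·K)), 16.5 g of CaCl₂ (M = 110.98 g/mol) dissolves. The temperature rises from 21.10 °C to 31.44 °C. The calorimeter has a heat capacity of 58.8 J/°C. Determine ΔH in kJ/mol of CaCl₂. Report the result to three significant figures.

|ΔT| = |31.44 − 21.10| = 10.34 °C
|q_surr| = (250.6 × 4.09 + 58.8) × 10.34 = 1083.754 × 10.34 = 11210 J
n(CaCl₂) = 16.5 / 110.98 = 0.1487 mol
Temperature rose, so q_rxn = −|q_surr| = -11.21 kJ
ΔH = q_rxn / n = -75.39 kJ/mol

ΔH = -75.4 kJ/mol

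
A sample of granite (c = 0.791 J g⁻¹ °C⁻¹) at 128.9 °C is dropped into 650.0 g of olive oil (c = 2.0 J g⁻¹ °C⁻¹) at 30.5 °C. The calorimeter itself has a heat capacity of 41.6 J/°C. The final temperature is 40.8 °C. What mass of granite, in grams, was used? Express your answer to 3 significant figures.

m = 198 g

q_gained = (650.0 × 2.0 + 41.6) × (40.8 − 30.5) = 13820 J
q_lost = m × 0.791 × (128.9 − 40.8) = 69.6871 m
m = 13820 / 69.6871 = 198 g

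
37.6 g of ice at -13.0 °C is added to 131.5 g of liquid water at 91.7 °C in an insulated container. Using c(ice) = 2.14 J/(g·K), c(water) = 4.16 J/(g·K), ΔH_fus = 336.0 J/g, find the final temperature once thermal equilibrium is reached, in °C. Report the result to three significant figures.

Heat to bring ice to 0 °C and melt it: q₁ = 37.6×2.14×13.0 + 37.6×336.0 = 13680 J
Heat the water can supply cooling to 0 °C: 131.5×4.16×91.7 = 50163.6 J > q₁, so all ice melts.
Energy balance: 131.5×4.16×(91.7 − T) = 13680 + 37.6×4.16×(T − 0)
547.04(91.7 − T) = 13680 + 156.416 T
50163.6 − 13680 = 703.456 T
T = 36483.6 / 703.456 = 51.86 °C

T_f = 51.9 °C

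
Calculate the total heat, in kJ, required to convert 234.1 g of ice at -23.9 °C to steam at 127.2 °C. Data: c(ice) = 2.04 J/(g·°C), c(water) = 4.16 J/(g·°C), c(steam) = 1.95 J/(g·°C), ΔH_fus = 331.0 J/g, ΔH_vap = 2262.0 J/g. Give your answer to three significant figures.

q1 (heat ice -23.9→0.0 °C): 234.1 × 2.04 × 23.9 = 11414 J
q2 (melt at 0 °C): 234.1 × 331.0 = 77487 J
q3 (heat water 0.0→100.0 °C): 234.1 × 4.16 × 100.0 = 97386 J
q4 (vaporize at 100 °C): 234.1 × 2262.0 = 529534 J
q5 (heat steam 100.0→127.2 °C): 234.1 × 1.95 × 27.2 = 12417 J
Total: 11414 + 77487 + 97386 + 529534 + 12417 = 728238 J = 728 kJ

q = 728 kJ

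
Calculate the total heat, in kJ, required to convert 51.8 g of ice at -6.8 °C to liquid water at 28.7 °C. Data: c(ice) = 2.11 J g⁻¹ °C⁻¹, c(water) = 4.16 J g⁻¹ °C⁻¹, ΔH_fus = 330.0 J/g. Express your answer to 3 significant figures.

q1 (heat ice -6.8→0.0 °C): 51.8 × 2.11 × 6.8 = 743 J
q2 (melt at 0 °C): 51.8 × 330.0 = 17094 J
q3 (heat water 0.0→28.7 °C): 51.8 × 4.16 × 28.7 = 6185 J
Total: 743 + 17094 + 6185 = 24022 J = 24.0 kJ

q = 24.0 kJ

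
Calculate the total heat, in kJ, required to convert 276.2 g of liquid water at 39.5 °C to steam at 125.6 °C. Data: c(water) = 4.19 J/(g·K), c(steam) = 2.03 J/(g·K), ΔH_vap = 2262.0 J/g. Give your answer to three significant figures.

q1 (heat water 39.5→100.0 °C): 276.2 × 4.19 × 60.5 = 70015 J
q2 (vaporize at 100 °C): 276.2 × 2262.0 = 624764 J
q3 (heat steam 100.0→125.6 °C): 276.2 × 2.03 × 25.6 = 14354 J
Total: 70015 + 624764 + 14354 = 709133 J = 709 kJ

q = 709 kJ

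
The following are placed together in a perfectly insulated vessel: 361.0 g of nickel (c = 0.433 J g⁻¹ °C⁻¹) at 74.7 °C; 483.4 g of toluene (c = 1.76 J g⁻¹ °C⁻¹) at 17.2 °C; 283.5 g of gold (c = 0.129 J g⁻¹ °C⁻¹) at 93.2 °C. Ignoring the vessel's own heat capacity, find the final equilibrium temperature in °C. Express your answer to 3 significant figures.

Σ mᵢcᵢ(T − Tᵢ) = 0  ⇒  T = Σ mᵢcᵢTᵢ / Σ mᵢcᵢ
Σ mᵢcᵢ = 361.0×0.433 + 483.4×1.76 + 283.5×0.129 = 1043.6685
Σ mᵢcᵢTᵢ = 156.313×74.7 + 850.784×17.2 + 36.5715×93.2 = 29719
T = 29719 / 1043.6685 = 28.48 °C

T_f = 28.5 °C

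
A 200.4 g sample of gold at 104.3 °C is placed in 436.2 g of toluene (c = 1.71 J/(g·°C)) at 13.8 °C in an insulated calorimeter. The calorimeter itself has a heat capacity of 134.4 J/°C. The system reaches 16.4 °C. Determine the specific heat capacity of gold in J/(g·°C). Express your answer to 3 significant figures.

q_gained = (436.2 × 1.71 + 134.4) × (16.4 − 13.8) = 2289 J
q_lost = 200.4 × c × (104.3 − 16.4) = 17615.16 c
Set equal: c = 2289 / 17615.16 = 0.130 J/(g·°C)

c = 0.130 J/(g·°C)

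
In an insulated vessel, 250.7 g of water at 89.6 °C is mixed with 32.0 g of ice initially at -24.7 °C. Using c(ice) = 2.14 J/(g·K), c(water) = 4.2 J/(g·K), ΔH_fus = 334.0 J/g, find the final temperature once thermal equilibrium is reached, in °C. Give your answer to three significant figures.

T_f = 69.0 °C

Heat to bring ice to 0 °C and melt it: q₁ = 32.0×2.14×24.7 + 32.0×334.0 = 12379 J
Heat the water can supply cooling to 0 °C: 250.7×4.2×89.6 = 94343.4 J > q₁, so all ice melts.
Energy balance: 250.7×4.2×(89.6 − T) = 12379 + 32.0×4.2×(T − 0)
1052.94(89.6 − T) = 12379 + 134.4 T
94343.4 − 12379 = 1187.34 T
T = 81964.4 / 1187.34 = 69.03 °C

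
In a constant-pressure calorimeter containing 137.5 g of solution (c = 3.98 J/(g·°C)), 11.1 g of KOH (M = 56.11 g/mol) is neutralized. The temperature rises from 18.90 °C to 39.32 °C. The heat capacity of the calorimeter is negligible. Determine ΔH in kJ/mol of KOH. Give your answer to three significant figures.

ΔH = -56.5 kJ/mol

|ΔT| = |39.32 − 18.90| = 20.42 °C
|q_surr| = (137.5 × 3.98) × 20.42 = 547.25 × 20.42 = 11170 J
n(KOH) = 11.1 / 56.11 = 0.1978 mol
Temperature rose, so q_rxn = −|q_surr| = -11.17 kJ
ΔH = q_rxn / n = -56.47 kJ/mol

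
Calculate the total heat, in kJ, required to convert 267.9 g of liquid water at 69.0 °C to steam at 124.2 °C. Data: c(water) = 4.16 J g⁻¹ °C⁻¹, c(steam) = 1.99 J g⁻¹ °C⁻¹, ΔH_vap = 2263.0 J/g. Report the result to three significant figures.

q = 654 kJ

q1 (heat water 69.0→100.0 °C): 267.9 × 4.16 × 31.0 = 34548 J
q2 (vaporize at 100 °C): 267.9 × 2263.0 = 606258 J
q3 (heat steam 100.0→124.2 °C): 267.9 × 1.99 × 24.2 = 12902 J
Total: 34548 + 606258 + 12902 = 653708 J = 654 kJ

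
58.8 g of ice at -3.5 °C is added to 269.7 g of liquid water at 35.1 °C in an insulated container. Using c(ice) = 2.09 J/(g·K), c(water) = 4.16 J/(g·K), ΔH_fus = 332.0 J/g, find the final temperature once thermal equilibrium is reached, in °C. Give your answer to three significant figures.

T_f = 14.2 °C

Heat to bring ice to 0 °C and melt it: q₁ = 58.8×2.09×3.5 + 58.8×332.0 = 19952 J
Heat the water can supply cooling to 0 °C: 269.7×4.16×35.1 = 39380.5 J > q₁, so all ice melts.
Energy balance: 269.7×4.16×(35.1 − T) = 19952 + 58.8×4.16×(T − 0)
1121.952(35.1 − T) = 19952 + 244.608 T
39380.5 − 19952 = 1366.560 T
T = 19428.5 / 1366.560 = 14.22 °C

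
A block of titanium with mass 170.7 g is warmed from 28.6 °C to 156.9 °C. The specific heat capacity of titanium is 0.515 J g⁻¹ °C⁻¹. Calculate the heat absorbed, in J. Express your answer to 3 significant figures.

q = 11300 J

q = m c ΔT = 170.7 × 0.515 × (156.9 − 28.6)
q = 170.7 × 0.515 × 128.3 = 11280 J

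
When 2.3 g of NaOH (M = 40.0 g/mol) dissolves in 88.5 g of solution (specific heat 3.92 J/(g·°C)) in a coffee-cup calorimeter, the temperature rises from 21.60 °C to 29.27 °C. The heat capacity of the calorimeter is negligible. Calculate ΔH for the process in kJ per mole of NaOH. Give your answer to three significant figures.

|ΔT| = |29.27 − 21.60| = 7.67 °C
|q_surr| = (88.5 × 3.92) × 7.67 = 346.92 × 7.67 = 2661 J
n(NaOH) = 2.3 / 40.0 = 0.05750 mol
Temperature rose, so q_rxn = −|q_surr| = -2.661 kJ
ΔH = q_rxn / n = -46.28 kJ/mol

ΔH = -46.3 kJ/mol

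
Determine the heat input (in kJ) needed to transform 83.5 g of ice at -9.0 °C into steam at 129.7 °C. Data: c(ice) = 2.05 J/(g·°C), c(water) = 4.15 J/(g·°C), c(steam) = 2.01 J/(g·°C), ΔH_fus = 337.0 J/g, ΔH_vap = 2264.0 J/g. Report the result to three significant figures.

q1 (heat ice -9.0→0.0 °C): 83.5 × 2.05 × 9.0 = 1541 J
q2 (melt at 0 °C): 83.5 × 337.0 = 28140 J
q3 (heat water 0.0→100.0 °C): 83.5 × 4.15 × 100.0 = 34653 J
q4 (vaporize at 100 °C): 83.5 × 2264.0 = 189044 J
q5 (heat steam 100.0→129.7 °C): 83.5 × 2.01 × 29.7 = 4985 J
Total: 1541 + 28140 + 34653 + 189044 + 4985 = 258363 J = 258 kJ

q = 258 kJ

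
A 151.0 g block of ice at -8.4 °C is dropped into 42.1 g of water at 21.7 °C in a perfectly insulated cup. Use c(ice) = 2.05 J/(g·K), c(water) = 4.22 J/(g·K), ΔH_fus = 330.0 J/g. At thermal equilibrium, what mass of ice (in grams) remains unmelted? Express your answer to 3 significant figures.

Heat to warm all ice to 0 °C: 151.0×2.05×8.4 = 2600.2 J
Heat released by water cooling to 0 °C: 42.1×4.22×21.7 = 3855.3 J
3855.3 J < 2600.2 + 151.0×330.0 = 52430.2 J, so not all ice melts; final T = 0 °C.
Heat left for melting: 3855.3 − 2600.2 = 1255.1 J
Mass melted = 1255.1 / 330.0 = 3.803 g
Ice remaining = 151.0 − 3.803 = 147.197 g

m_ice remaining = 147 g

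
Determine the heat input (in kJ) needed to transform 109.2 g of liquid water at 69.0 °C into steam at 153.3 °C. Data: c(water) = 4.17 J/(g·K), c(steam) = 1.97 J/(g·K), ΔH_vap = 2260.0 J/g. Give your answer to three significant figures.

q1 (heat water 69.0→100.0 °C): 109.2 × 4.17 × 31.0 = 14116 J
q2 (vaporize at 100 °C): 109.2 × 2260.0 = 246792 J
q3 (heat steam 100.0→153.3 °C): 109.2 × 1.97 × 53.3 = 11466 J
Total: 14116 + 246792 + 11466 = 272374 J = 272 kJ

q = 272 kJ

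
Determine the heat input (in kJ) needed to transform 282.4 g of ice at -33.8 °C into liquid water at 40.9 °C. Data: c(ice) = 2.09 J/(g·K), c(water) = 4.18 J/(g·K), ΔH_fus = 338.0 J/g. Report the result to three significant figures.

q = 164 kJ

q1 (heat ice -33.8→0.0 °C): 282.4 × 2.09 × 33.8 = 19949 J
q2 (melt at 0 °C): 282.4 × 338.0 = 95451 J
q3 (heat water 0.0→40.9 °C): 282.4 × 4.18 × 40.9 = 48280 J
Total: 19949 + 95451 + 48280 = 163680 J = 164 kJ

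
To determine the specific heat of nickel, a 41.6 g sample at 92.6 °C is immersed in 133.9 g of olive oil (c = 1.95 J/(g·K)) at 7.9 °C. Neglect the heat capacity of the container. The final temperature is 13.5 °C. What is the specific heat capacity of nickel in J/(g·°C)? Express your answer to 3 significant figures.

c = 0.444 J/(g·°C)

q_gained = (133.9 × 1.95) × (13.5 − 7.9) = 1462 J
q_lost = 41.6 × c × (92.6 − 13.5) = 3290.56 c
Set equal: c = 1462 / 3290.56 = 0.444 J/(g·°C)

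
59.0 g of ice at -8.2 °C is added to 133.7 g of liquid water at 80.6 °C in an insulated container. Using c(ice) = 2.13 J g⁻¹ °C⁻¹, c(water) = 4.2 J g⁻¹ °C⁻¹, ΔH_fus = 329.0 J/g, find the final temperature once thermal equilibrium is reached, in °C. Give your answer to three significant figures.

T_f = 30.7 °C

Heat to bring ice to 0 °C and melt it: q₁ = 59.0×2.13×8.2 + 59.0×329.0 = 20441 J
Heat the water can supply cooling to 0 °C: 133.7×4.2×80.6 = 45260.1 J > q₁, so all ice melts.
Energy balance: 133.7×4.2×(80.6 − T) = 20441 + 59.0×4.2×(T − 0)
561.54(80.6 − T) = 20441 + 247.8 T
45260.1 − 20441 = 809.34 T
T = 24819.1 / 809.34 = 30.67 °C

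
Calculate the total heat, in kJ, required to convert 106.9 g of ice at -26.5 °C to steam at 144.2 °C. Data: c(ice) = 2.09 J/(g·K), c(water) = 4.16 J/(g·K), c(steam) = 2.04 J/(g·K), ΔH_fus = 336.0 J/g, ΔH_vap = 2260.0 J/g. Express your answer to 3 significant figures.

q = 338 kJ

q1 (heat ice -26.5→0.0 °C): 106.9 × 2.09 × 26.5 = 5921 J
q2 (melt at 0 °C): 106.9 × 336.0 = 35918 J
q3 (heat water 0.0→100.0 °C): 106.9 × 4.16 × 100.0 = 44470 J
q4 (vaporize at 100 °C): 106.9 × 2260.0 = 241594 J
q5 (heat steam 100.0→144.2 °C): 106.9 × 2.04 × 44.2 = 9639 J
Total: 5921 + 35918 + 44470 + 241594 + 9639 = 337542 J = 338 kJ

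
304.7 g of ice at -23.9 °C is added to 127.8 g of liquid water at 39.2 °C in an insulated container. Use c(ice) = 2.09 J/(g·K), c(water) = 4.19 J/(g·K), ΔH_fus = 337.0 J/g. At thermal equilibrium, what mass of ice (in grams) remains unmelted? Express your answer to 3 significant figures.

Heat to warm all ice to 0 °C: 304.7×2.09×23.9 = 15220 J
Heat released by water cooling to 0 °C: 127.8×4.19×39.2 = 20991 J
20991 J < 15220 + 304.7×337.0 = 117903.9 J, so not all ice melts; final T = 0 °C.
Heat left for melting: 20991 − 15220 = 5771 J
Mass melted = 5771 / 337.0 = 17.12 g
Ice remaining = 304.7 − 17.12 = 287.58 g

m_ice remaining = 288 g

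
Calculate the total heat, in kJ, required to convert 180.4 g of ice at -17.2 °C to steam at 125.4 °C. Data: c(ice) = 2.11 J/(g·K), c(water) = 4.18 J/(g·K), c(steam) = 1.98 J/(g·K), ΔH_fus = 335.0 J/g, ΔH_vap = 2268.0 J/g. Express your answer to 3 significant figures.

q = 561 kJ

q1 (heat ice -17.2→0.0 °C): 180.4 × 2.11 × 17.2 = 6547 J
q2 (melt at 0 °C): 180.4 × 335.0 = 60434 J
q3 (heat water 0.0→100.0 °C): 180.4 × 4.18 × 100.0 = 75407 J
q4 (vaporize at 100 °C): 180.4 × 2268.0 = 409147 J
q5 (heat steam 100.0→125.4 °C): 180.4 × 1.98 × 25.4 = 9073 J
Total: 6547 + 60434 + 75407 + 409147 + 9073 = 560608 J = 561 kJ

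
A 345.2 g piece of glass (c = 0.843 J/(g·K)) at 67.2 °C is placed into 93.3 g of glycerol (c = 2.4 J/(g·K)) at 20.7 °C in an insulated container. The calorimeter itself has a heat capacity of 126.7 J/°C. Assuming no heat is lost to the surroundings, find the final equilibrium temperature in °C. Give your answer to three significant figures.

Heat lost by glass = heat gained by glycerol + calorimeter.
(345.2)(0.843)(67.2 − T) = [(93.3)(2.4) + 126.7](T − 20.7)
291.0036 (67.2 − T) = 350.62 (T − 20.7)
19555 − 291.0036 T = 350.62 T − 7257.8
26812.8 = 641.6236 T
T = 41.79 °C

T_f = 41.8 °C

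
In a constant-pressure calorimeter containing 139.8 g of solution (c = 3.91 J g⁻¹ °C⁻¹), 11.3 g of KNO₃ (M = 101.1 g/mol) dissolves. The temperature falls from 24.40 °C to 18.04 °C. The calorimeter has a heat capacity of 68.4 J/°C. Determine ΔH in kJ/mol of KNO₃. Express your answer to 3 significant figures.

ΔH = 35.0 kJ/mol

|ΔT| = |18.04 − 24.40| = 6.36 °C
|q_surr| = (139.8 × 3.91 + 68.4) × 6.36 = 615.018 × 6.36 = 3912 J
n(KNO₃) = 11.3 / 101.1 = 0.1118 mol
Temperature fell, so q_rxn = +|q_surr| = 3.912 kJ
ΔH = q_rxn / n = 34.99 kJ/mol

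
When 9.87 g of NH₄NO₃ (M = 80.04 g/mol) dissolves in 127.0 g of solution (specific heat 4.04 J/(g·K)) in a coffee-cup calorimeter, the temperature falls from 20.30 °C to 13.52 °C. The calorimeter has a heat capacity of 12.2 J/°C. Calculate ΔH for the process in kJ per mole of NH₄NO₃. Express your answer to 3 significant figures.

|ΔT| = |13.52 − 20.30| = 6.78 °C
|q_surr| = (127.0 × 4.04 + 12.2) × 6.78 = 525.28 × 6.78 = 3561 J
n(NH₄NO₃) = 9.87 / 80.04 = 0.1233 mol
Temperature fell, so q_rxn = +|q_surr| = 3.561 kJ
ΔH = q_rxn / n = 28.88 kJ/mol

ΔH = 28.9 kJ/mol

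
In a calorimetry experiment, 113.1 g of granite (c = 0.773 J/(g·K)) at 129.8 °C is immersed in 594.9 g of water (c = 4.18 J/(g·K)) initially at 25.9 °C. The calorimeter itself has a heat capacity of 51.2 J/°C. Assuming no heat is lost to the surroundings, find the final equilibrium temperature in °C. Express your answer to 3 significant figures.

T_f = 29.4 °C

Heat lost by granite = heat gained by water + calorimeter.
(113.1)(0.773)(129.8 − T) = [(594.9)(4.18) + 51.2](T − 25.9)
87.4263 (129.8 − T) = 2537.882 (T − 25.9)
11348 − 87.4263 T = 2537.882 T − 65731
77079 = 2625.3083 T
T = 29.36 °C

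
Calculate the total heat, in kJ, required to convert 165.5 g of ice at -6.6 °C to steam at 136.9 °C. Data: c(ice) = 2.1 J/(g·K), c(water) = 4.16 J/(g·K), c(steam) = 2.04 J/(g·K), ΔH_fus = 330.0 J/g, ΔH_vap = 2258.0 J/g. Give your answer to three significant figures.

q1 (heat ice -6.6→0.0 °C): 165.5 × 2.1 × 6.6 = 2294 J
q2 (melt at 0 °C): 165.5 × 330.0 = 54615 J
q3 (heat water 0.0→100.0 °C): 165.5 × 4.16 × 100.0 = 68848 J
q4 (vaporize at 100 °C): 165.5 × 2258.0 = 373699 J
q5 (heat steam 100.0→136.9 °C): 165.5 × 2.04 × 36.9 = 12458 J
Total: 2294 + 54615 + 68848 + 373699 + 12458 = 511914 J = 512 kJ

q = 512 kJ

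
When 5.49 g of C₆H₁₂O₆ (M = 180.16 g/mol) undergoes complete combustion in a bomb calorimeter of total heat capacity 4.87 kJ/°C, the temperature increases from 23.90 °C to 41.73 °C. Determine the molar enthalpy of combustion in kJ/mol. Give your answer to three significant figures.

ΔH = -2850 kJ/mol

ΔT = 41.73 − 23.90 = 17.83 °C
q_cal = C_cal × ΔT = 4.87 × 17.83 = 86.8321 kJ
n = 5.49 / 180.16 = 0.03047 mol
q_rxn = −q_cal = -86.8321 kJ
ΔH = -86.8321 / 0.03047 = -2850 kJ/mol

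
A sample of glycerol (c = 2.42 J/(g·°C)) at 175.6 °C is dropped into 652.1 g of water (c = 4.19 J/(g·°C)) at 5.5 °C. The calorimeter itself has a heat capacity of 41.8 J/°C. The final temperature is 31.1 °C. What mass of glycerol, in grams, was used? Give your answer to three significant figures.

m = 203 g

q_gained = (652.1 × 4.19 + 41.8) × (31.1 − 5.5) = 71020 J
q_lost = m × 2.42 × (175.6 − 31.1) = 349.69 m
m = 71020 / 349.69 = 203 g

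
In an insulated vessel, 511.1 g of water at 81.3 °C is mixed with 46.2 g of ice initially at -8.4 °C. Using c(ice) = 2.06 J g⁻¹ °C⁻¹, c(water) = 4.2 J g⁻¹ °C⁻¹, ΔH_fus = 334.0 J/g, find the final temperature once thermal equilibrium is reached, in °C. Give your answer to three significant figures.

T_f = 67.6 °C

Heat to bring ice to 0 °C and melt it: q₁ = 46.2×2.06×8.4 + 46.2×334.0 = 16230 J
Heat the water can supply cooling to 0 °C: 511.1×4.2×81.3 = 174520 J > q₁, so all ice melts.
Energy balance: 511.1×4.2×(81.3 − T) = 16230 + 46.2×4.2×(T − 0)
2146.62(81.3 − T) = 16230 + 194.04 T
174520 − 16230 = 2340.66 T
T = 158290 / 2340.66 = 67.63 °C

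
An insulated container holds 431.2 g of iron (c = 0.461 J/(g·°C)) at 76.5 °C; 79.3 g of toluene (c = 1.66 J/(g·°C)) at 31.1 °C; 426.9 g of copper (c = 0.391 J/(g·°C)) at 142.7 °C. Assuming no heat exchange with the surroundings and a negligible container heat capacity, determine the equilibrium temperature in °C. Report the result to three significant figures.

T_f = 86.7 °C

Σ mᵢcᵢ(T − Tᵢ) = 0  ⇒  T = Σ mᵢcᵢTᵢ / Σ mᵢcᵢ
Σ mᵢcᵢ = 431.2×0.461 + 79.3×1.66 + 426.9×0.391 = 497.3391
Σ mᵢcᵢTᵢ = 198.7832×76.5 + 131.638×31.1 + 166.9179×142.7 = 43120
T = 43120 / 497.3391 = 86.70 °C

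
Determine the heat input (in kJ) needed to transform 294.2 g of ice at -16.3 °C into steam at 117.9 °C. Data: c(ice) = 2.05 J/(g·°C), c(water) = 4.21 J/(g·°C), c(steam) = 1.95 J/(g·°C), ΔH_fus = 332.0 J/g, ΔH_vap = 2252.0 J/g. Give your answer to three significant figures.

q1 (heat ice -16.3→0.0 °C): 294.2 × 2.05 × 16.3 = 9831 J
q2 (melt at 0 °C): 294.2 × 332.0 = 97674 J
q3 (heat water 0.0→100.0 °C): 294.2 × 4.21 × 100.0 = 123858 J
q4 (vaporize at 100 °C): 294.2 × 2252.0 = 662538 J
q5 (heat steam 100.0→117.9 °C): 294.2 × 1.95 × 17.9 = 10269 J
Total: 9831 + 97674 + 123858 + 662538 + 10269 = 904170 J = 904 kJ

q = 904 kJ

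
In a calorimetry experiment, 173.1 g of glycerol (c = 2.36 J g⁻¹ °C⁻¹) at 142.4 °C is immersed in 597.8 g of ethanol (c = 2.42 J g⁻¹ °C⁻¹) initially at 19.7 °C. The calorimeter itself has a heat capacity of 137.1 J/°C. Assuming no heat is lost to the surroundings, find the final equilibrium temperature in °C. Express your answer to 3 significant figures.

T_f = 44.9 °C

Heat lost by glycerol = heat gained by ethanol + calorimeter.
(173.1)(2.36)(142.4 − T) = [(597.8)(2.42) + 137.1](T − 19.7)
408.516 (142.4 − T) = 1583.776 (T − 19.7)
58173 − 408.516 T = 1583.776 T − 31200
89373 = 1992.292 T
T = 44.86 °C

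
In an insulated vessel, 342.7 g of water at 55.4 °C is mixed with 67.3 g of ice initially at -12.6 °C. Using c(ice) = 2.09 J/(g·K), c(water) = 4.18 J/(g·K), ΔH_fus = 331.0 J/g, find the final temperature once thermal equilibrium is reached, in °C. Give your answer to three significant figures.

T_f = 32.3 °C

Heat to bring ice to 0 °C and melt it: q₁ = 67.3×2.09×12.6 + 67.3×331.0 = 24049 J
Heat the water can supply cooling to 0 °C: 342.7×4.18×55.4 = 79359.7 J > q₁, so all ice melts.
Energy balance: 342.7×4.18×(55.4 − T) = 24049 + 67.3×4.18×(T − 0)
1432.486(55.4 − T) = 24049 + 281.314 T
79359.7 − 24049 = 1713.800 T
T = 55310.7 / 1713.800 = 32.27 °C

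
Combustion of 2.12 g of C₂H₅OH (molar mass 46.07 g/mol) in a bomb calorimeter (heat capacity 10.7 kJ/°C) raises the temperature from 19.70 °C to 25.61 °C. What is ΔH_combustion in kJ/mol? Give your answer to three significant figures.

ΔH = -1370 kJ/mol

ΔT = 25.61 − 19.70 = 5.91 °C
q_cal = C_cal × ΔT = 10.7 × 5.91 = 63.237 kJ
n = 2.12 / 46.07 = 0.04602 mol
q_rxn = −q_cal = -63.237 kJ
ΔH = -63.237 / 0.04602 = -1374 kJ/mol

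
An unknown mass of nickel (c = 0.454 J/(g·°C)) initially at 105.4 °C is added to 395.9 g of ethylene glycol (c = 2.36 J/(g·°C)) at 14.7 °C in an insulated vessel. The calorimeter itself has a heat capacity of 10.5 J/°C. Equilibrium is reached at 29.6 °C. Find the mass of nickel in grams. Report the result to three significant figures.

m = 409 g

q_gained = (395.9 × 2.36 + 10.5) × (29.6 − 14.7) = 14080 J
q_lost = m × 0.454 × (105.4 − 29.6) = 34.4132 m
m = 14080 / 34.4132 = 409 g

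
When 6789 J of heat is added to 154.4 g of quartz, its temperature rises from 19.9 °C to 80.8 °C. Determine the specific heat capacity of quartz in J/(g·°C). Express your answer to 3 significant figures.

c = q / (m ΔT) = 6789 / (154.4 × 60.9)
c = 6789 / 9402.96 = 0.722 J/(g·°C)

c = 0.722 J/(g·°C)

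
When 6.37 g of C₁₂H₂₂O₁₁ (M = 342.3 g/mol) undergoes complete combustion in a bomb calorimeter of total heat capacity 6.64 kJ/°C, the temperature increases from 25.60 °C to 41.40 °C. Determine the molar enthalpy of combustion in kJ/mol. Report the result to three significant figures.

ΔH = -5640 kJ/mol

ΔT = 41.40 − 25.60 = 15.80 °C
q_cal = C_cal × ΔT = 6.64 × 15.80 = 104.912 kJ
n = 6.37 / 342.3 = 0.01861 mol
q_rxn = −q_cal = -104.912 kJ
ΔH = -104.912 / 0.01861 = -5637 kJ/mol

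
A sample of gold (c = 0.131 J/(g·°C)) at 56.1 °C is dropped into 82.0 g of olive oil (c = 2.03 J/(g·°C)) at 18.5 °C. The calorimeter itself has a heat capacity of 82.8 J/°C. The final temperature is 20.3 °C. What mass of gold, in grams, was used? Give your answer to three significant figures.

m = 95.7 g

q_gained = (82.0 × 2.03 + 82.8) × (20.3 − 18.5) = 448.7 J
q_lost = m × 0.131 × (56.1 − 20.3) = 4.6898 m
m = 448.7 / 4.6898 = 95.7 g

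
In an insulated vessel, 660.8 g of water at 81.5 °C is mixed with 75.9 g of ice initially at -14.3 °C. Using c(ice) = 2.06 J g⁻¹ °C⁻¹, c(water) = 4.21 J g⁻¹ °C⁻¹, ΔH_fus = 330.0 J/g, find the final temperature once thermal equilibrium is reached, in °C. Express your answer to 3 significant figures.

Heat to bring ice to 0 °C and melt it: q₁ = 75.9×2.06×14.3 + 75.9×330.0 = 27283 J
Heat the water can supply cooling to 0 °C: 660.8×4.21×81.5 = 226730 J > q₁, so all ice melts.
Energy balance: 660.8×4.21×(81.5 − T) = 27283 + 75.9×4.21×(T − 0)
2781.968(81.5 − T) = 27283 + 319.539 T
226730 − 27283 = 3101.507 T
T = 199447 / 3101.507 = 64.31 °C

T_f = 64.3 °C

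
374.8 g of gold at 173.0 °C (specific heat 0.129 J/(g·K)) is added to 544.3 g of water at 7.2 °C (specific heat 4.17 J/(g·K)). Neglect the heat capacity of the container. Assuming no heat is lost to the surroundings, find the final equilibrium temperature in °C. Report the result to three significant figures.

T_f = 10.7 °C

Heat lost by gold = heat gained by water.
(374.8)(0.129)(173.0 − T) = (544.3)(4.17)(T − 7.2)
48.3492 (173.0 − T) = 2269.731 (T − 7.2)
8364.4 − 48.3492 T = 2269.731 T − 16342
24706.4 = 2318.0802 T
T = 10.66 °C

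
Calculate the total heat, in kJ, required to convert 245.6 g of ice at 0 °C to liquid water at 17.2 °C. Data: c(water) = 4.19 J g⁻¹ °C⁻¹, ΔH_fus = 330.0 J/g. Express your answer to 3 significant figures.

q1 (melt at 0 °C): 245.6 × 330.0 = 81048 J
q2 (heat water 0.0→17.2 °C): 245.6 × 4.19 × 17.2 = 17700 J
Total: 81048 + 17700 = 98748 J = 98.7 kJ

q = 98.7 kJ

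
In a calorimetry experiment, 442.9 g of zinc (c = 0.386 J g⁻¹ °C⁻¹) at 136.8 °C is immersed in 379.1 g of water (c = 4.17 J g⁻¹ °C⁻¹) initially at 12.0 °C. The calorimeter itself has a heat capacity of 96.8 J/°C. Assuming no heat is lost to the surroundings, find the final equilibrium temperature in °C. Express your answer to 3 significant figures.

T_f = 23.5 °C

Heat lost by zinc = heat gained by water + calorimeter.
(442.9)(0.386)(136.8 − T) = [(379.1)(4.17) + 96.8](T − 12.0)
170.9594 (136.8 − T) = 1677.647 (T − 12.0)
23387 − 170.9594 T = 1677.647 T − 20132
43519 = 1848.6064 T
T = 23.54 °C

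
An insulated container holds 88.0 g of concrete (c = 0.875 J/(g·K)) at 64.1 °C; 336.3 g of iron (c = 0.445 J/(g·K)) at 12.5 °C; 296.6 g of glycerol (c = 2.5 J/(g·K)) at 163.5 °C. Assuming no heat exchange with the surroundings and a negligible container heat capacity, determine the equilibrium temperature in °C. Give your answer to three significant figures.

Σ mᵢcᵢ(T − Tᵢ) = 0  ⇒  T = Σ mᵢcᵢTᵢ / Σ mᵢcᵢ
Σ mᵢcᵢ = 88.0×0.875 + 336.3×0.445 + 296.6×2.5 = 968.1535
Σ mᵢcᵢTᵢ = 77×64.1 + 149.6535×12.5 + 741.5×163.5 = 128040
T = 128040 / 968.1535 = 132.3 °C

T_f = 132 °C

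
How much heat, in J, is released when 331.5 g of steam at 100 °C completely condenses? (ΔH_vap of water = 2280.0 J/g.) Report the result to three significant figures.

q = 756000 J

q = m × ΔH_vap = 331.5 × 2280.0 = 755800 J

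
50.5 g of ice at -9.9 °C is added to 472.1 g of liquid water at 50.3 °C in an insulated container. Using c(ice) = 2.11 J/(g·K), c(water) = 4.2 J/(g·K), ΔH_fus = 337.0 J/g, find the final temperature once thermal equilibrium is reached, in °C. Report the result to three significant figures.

T_f = 37.2 °C

Heat to bring ice to 0 °C and melt it: q₁ = 50.5×2.11×9.9 + 50.5×337.0 = 18073 J
Heat the water can supply cooling to 0 °C: 472.1×4.2×50.3 = 99735.8 J > q₁, so all ice melts.
Energy balance: 472.1×4.2×(50.3 − T) = 18073 + 50.5×4.2×(T − 0)
1982.82(50.3 − T) = 18073 + 212.1 T
99735.8 − 18073 = 2194.92 T
T = 81662.8 / 2194.92 = 37.21 °C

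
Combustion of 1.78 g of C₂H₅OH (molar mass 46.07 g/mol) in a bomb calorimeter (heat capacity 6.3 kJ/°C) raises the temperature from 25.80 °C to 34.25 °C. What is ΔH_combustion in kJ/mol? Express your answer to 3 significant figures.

ΔH = -1380 kJ/mol

ΔT = 34.25 − 25.80 = 8.45 °C
q_cal = C_cal × ΔT = 6.3 × 8.45 = 53.235 kJ
n = 1.78 / 46.07 = 0.03864 mol
q_rxn = −q_cal = -53.235 kJ
ΔH = -53.235 / 0.03864 = -1378 kJ/mol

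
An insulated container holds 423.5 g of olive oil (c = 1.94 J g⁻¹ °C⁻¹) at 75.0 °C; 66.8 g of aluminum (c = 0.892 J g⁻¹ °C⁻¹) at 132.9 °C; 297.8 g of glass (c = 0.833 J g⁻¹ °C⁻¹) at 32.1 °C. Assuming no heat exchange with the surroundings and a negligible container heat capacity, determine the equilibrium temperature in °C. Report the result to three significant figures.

T_f = 68.6 °C

Σ mᵢcᵢ(T − Tᵢ) = 0  ⇒  T = Σ mᵢcᵢTᵢ / Σ mᵢcᵢ
Σ mᵢcᵢ = 423.5×1.94 + 66.8×0.892 + 297.8×0.833 = 1129.2430
Σ mᵢcᵢTᵢ = 821.59×75.0 + 59.5856×132.9 + 248.0674×32.1 = 77501
T = 77501 / 1129.2430 = 68.63 °C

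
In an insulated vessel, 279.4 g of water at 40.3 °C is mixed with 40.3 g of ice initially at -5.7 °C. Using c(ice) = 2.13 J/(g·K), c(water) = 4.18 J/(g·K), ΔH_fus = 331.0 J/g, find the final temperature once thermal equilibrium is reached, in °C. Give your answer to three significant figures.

T_f = 24.9 °C

Heat to bring ice to 0 °C and melt it: q₁ = 40.3×2.13×5.7 + 40.3×331.0 = 13829 J
Heat the water can supply cooling to 0 °C: 279.4×4.18×40.3 = 47066.0 J > q₁, so all ice melts.
Energy balance: 279.4×4.18×(40.3 − T) = 13829 + 40.3×4.18×(T − 0)
1167.892(40.3 − T) = 13829 + 168.454 T
47066.0 − 13829 = 1336.346 T
T = 33237.0 / 1336.346 = 24.87 °C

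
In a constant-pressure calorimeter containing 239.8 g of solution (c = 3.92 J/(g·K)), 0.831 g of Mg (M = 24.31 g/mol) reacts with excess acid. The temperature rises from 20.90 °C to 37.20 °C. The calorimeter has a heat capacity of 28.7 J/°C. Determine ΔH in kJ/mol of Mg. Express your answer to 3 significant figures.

|ΔT| = |37.20 − 20.90| = 16.30 °C
|q_surr| = (239.8 × 3.92 + 28.7) × 16.30 = 968.716 × 16.30 = 15790 J
n(Mg) = 0.831 / 24.31 = 0.03418 mol
Temperature rose, so q_rxn = −|q_surr| = -15.79 kJ
ΔH = q_rxn / n = -462.0 kJ/mol

ΔH = -462 kJ/mol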